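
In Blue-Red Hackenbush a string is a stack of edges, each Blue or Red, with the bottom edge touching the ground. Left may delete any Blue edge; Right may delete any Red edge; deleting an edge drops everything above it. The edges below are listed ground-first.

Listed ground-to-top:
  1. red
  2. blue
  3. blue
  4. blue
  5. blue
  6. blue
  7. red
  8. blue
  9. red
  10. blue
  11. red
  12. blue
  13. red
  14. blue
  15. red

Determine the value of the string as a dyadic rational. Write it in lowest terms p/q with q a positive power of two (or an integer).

Prefix values for red blue blue blue blue blue red blue red blue red blue red blue red via {L|R} + simplicity:
1 of 15 · r · max L −∞ · min R 0 => -1
2 of 15 · rb · max L -1 · min R 0 => -1/2
3 of 15 · rbb · max L -1/2 · min R 0 => -1/4
4 of 15 · rbbb · max L -1/4 · min R 0 => -1/8
5 of 15 · rbbbb · max L -1/8 · min R 0 => -1/16
6 of 15 · rbbbbb · max L -1/16 · min R 0 => -1/32
7 of 15 · rbbbbbr · max L -1/16 · min R -1/32 => -3/64
8 of 15 · rbbbbbrb · max L -3/64 · min R -1/32 => -5/128
9 of 15 · rbbbbbrbr · max L -3/64 · min R -5/128 => -11/256
10 of 15 · rbbbbbrbrb · max L -11/256 · min R -5/128 => -21/512
11 of 15 · rbbbbbrbrbr · max L -11/256 · min R -21/512 => -43/1024
12 of 15 · rbbbbbrbrbrb · max L -43/1024 · min R -21/512 => -85/2048
13 of 15 · rbbbbbrbrbrbr · max L -43/1024 · min R -85/2048 => -171/4096
14 of 15 · rbbbbbrbrbrbrb · max L -171/4096 · min R -85/2048 => -341/8192
15 of 15 · rbbbbbrbrbrbrbr · max L -171/4096 · min R -341/8192 => -683/16384

-683/16384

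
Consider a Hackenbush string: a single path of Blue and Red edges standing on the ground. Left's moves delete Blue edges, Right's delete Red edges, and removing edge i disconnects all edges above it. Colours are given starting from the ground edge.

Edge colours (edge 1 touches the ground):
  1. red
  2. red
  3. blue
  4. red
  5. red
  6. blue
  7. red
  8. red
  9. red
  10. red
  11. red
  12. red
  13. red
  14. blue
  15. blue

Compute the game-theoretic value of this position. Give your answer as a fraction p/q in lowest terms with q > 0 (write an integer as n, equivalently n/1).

edge 1 of 15 (red): {  | 0 } → -1
edge 2 of 15 (red): {  | -1 0 } → -2
edge 3 of 15 (blue): { -2 | -1 0 } → -3/2
edge 4 of 15 (red): { -2 | -3/2 -1 0 } → -7/4
edge 5 of 15 (red): { -2 | -7/4 -3/2 -1 0 } → -15/8
edge 6 of 15 (blue): { -2 -15/8 | -7/4 -3/2 -1 0 } → -29/16
edge 7 of 15 (red): { -2 -15/8 | -29/16 -7/4 -3/2 -1 0 } → -59/32
edge 8 of 15 (red): { -2 -15/8 | -59/32 -29/16 -7/4 -3/2 -1 0 } → -119/64
edge 9 of 15 (red): { -2 -15/8 | -119/64 -59/32 -29/16 -7/4 -3/2 -1 0 } → -239/128
edge 10 of 15 (red): { -2 -15/8 | -239/128 -119/64 -59/32 -29/16 -7/4 -3/2 -1 0 } → -479/256
edge 11 of 15 (red): { -2 -15/8 | -479/256 -239/128 -119/64 -59/32 -29/16 -7/4 -3/2 -1 0 } → -959/512
edge 12 of 15 (red): { -2 -15/8 | -959/512 -479/256 -239/128 -119/64 -59/32 -29/16 -7/4 -3/2 -1 0 } → -1919/1024
edge 13 of 15 (red): { -2 -15/8 | -1919/1024 -959/512 -479/256 -239/128 -119/64 -59/32 -29/16 -7/4 -3/2 -1 0 } → -3839/2048
edge 14 of 15 (blue): { -2 -15/8 -3839/2048 | -1919/1024 -959/512 -479/256 -239/128 -119/64 -59/32 -29/16 -7/4 -3/2 -1 0 } → -7677/4096
edge 15 of 15 (blue): { -2 -15/8 -3839/2048 -7677/4096 | -1919/1024 -959/512 -479/256 -239/128 -119/64 -59/32 -29/16 -7/4 -3/2 -1 0 } → -15353/8192

-15353/8192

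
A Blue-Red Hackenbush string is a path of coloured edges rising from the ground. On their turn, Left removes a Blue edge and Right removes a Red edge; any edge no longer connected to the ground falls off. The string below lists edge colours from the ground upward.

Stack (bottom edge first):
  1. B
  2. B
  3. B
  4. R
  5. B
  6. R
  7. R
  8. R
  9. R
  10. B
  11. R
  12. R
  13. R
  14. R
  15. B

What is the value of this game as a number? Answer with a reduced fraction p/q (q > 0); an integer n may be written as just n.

v_1 [B]  L=[0]  R=[none]  -> 1
v_2 [BB]  L=[0; 1]  R=[none]  -> 2
v_3 [BBB]  L=[0; 1; 2]  R=[none]  -> 3
v_4 [BBBR]  L=[0; 1; 2]  R=[3]  -> 5/2
v_5 [BBBRB]  L=[0; 1; 2; 5/2]  R=[3]  -> 11/4
v_6 [BBBRBR]  L=[0; 1; 2; 5/2]  R=[11/4; 3]  -> 21/8
v_7 [BBBRBRR]  L=[0; 1; 2; 5/2]  R=[21/8; 11/4; 3]  -> 41/16
v_8 [BBBRBRRR]  L=[0; 1; 2; 5/2]  R=[41/16; 21/8; 11/4; 3]  -> 81/32
v_9 [BBBRBRRRR]  L=[0; 1; 2; 5/2]  R=[81/32; 41/16; 21/8; 11/4; 3]  -> 161/64
v_10 [BBBRBRRRRB]  L=[0; 1; 2; 5/2; 161/64]  R=[81/32; 41/16; 21/8; 11/4; 3]  -> 323/128
v_11 [BBBRBRRRRBR]  L=[0; 1; 2; 5/2; 161/64]  R=[323/128; 81/32; 41/16; 21/8; 11/4; 3]  -> 645/256
v_12 [BBBRBRRRRBRR]  L=[0; 1; 2; 5/2; 161/64]  R=[645/256; 323/128; 81/32; 41/16; 21/8; 11/4; 3]  -> 1289/512
v_13 [BBBRBRRRRBRRR]  L=[0; 1; 2; 5/2; 161/64]  R=[1289/512; 645/256; 323/128; 81/32; 41/16; 21/8; 11/4; 3]  -> 2577/1024
v_14 [BBBRBRRRRBRRRR]  L=[0; 1; 2; 5/2; 161/64]  R=[2577/1024; 1289/512; 645/256; 323/128; 81/32; 41/16; 21/8; 11/4; 3]  -> 5153/2048
v_15 [BBBRBRRRRBRRRRB]  L=[0; 1; 2; 5/2; 161/64; 5153/2048]  R=[2577/1024; 1289/512; 645/256; 323/128; 81/32; 41/16; 21/8; 11/4; 3]  -> 10307/4096

10307/4096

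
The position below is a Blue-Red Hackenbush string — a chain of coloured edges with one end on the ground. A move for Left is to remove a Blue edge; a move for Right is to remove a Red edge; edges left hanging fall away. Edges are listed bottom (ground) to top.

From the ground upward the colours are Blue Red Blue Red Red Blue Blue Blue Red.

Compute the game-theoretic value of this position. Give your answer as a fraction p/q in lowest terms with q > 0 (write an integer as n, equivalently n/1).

Recurse on prefixes of the 9-edge string Blue Red Blue Red Red Blue Blue Blue Red:
value_1 [B]  L=[0]  R=[∅]  so 1
value_2 [BR]  L=[0]  R=[1]  so 1/2
value_3 [BRB]  L=[0,1/2]  R=[1]  so 3/4
value_4 [BRBR]  L=[0,1/2]  R=[3/4,1]  so 5/8
value_5 [BRBRR]  L=[0,1/2]  R=[5/8,3/4,1]  so 9/16
value_6 [BRBRRB]  L=[0,1/2,9/16]  R=[5/8,3/4,1]  so 19/32
value_7 [BRBRRBB]  L=[0,1/2,9/16,19/32]  R=[5/8,3/4,1]  so 39/64
value_8 [BRBRRBBB]  L=[0,1/2,9/16,19/32,39/64]  R=[5/8,3/4,1]  so 79/128
value_9 [BRBRRBBBR]  L=[0,1/2,9/16,19/32,39/64]  R=[79/128,5/8,3/4,1]  so 157/256

157/256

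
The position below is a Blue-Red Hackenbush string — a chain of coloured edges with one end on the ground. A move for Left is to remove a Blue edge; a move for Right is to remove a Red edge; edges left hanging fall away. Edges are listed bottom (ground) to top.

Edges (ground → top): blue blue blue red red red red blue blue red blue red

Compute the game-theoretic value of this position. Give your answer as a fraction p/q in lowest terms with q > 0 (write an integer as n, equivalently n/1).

1077/512

1 of 12 · b · max L 0 · min R +∞ so 1
2 of 12 · bb · max L 1 · min R +∞ so 2
3 of 12 · bbb · max L 2 · min R +∞ so 3
4 of 12 · bbbr · max L 2 · min R 3 so 5/2
5 of 12 · bbbrr · max L 2 · min R 5/2 so 9/4
6 of 12 · bbbrrr · max L 2 · min R 9/4 so 17/8
7 of 12 · bbbrrrr · max L 2 · min R 17/8 so 33/16
8 of 12 · bbbrrrrb · max L 33/16 · min R 17/8 so 67/32
9 of 12 · bbbrrrrbb · max L 67/32 · min R 17/8 so 135/64
10 of 12 · bbbrrrrbbr · max L 67/32 · min R 135/64 so 269/128
11 of 12 · bbbrrrrbbrb · max L 269/128 · min R 135/64 so 539/256
12 of 12 · bbbrrrrbbrbr · max L 269/128 · min R 539/256 so 1077/512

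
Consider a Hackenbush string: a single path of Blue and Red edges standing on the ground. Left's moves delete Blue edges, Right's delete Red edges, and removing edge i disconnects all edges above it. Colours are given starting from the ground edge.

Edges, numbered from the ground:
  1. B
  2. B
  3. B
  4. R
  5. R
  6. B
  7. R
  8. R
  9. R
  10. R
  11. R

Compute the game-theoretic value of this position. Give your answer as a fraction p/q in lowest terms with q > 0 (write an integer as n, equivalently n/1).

577/256

step 1: add B to get B; options L={ 0 } R={  } => 1
step 2: add B to get BB; options L={ 0 1 } R={  } => 2
step 3: add B to get BBB; options L={ 0 1 2 } R={  } => 3
step 4: add R to get BBBR; options L={ 0 1 2 } R={ 3 } => 5/2
step 5: add R to get BBBRR; options L={ 0 1 2 } R={ 5/2 3 } => 9/4
step 6: add B to get BBBRRB; options L={ 0 1 2 9/4 } R={ 5/2 3 } => 19/8
step 7: add R to get BBBRRBR; options L={ 0 1 2 9/4 } R={ 19/8 5/2 3 } => 37/16
step 8: add R to get BBBRRBRR; options L={ 0 1 2 9/4 } R={ 37/16 19/8 5/2 3 } => 73/32
step 9: add R to get BBBRRBRRR; options L={ 0 1 2 9/4 } R={ 73/32 37/16 19/8 5/2 3 } => 145/64
step 10: add R to get BBBRRBRRRR; options L={ 0 1 2 9/4 } R={ 145/64 73/32 37/16 19/8 5/2 3 } => 289/128
step 11: add R to get BBBRRBRRRRR; options L={ 0 1 2 9/4 } R={ 289/128 145/64 73/32 37/16 19/8 5/2 3 } => 577/256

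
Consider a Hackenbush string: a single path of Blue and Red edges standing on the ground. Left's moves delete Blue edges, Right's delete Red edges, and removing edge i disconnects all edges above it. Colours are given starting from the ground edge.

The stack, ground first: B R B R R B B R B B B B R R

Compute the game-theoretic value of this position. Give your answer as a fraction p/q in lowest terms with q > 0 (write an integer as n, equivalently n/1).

Recurse on prefixes of the 14-edge string B R B R R B B R B B B B R R:
v(B) = { 0 | none } -> 1
v(BR) = { 0 | 1 } -> 1/2
v(BRB) = { 0 1/2 | 1 } -> 3/4
v(BRBR) = { 0 1/2 | 3/4 1 } -> 5/8
v(BRBRR) = { 0 1/2 | 5/8 3/4 1 } -> 9/16
v(BRBRRB) = { 0 1/2 9/16 | 5/8 3/4 1 } -> 19/32
v(BRBRRBB) = { 0 1/2 9/16 19/32 | 5/8 3/4 1 } -> 39/64
v(BRBRRBBR) = { 0 1/2 9/16 19/32 | 39/64 5/8 3/4 1 } -> 77/128
v(BRBRRBBRB) = { 0 1/2 9/16 19/32 77/128 | 39/64 5/8 3/4 1 } -> 155/256
v(BRBRRBBRBB) = { 0 1/2 9/16 19/32 77/128 155/256 | 39/64 5/8 3/4 1 } -> 311/512
v(BRBRRBBRBBB) = { 0 1/2 9/16 19/32 77/128 155/256 311/512 | 39/64 5/8 3/4 1 } -> 623/1024
v(BRBRRBBRBBBB) = { 0 1/2 9/16 19/32 77/128 155/256 311/512 623/1024 | 39/64 5/8 3/4 1 } -> 1247/2048
v(BRBRRBBRBBBBR) = { 0 1/2 9/16 19/32 77/128 155/256 311/512 623/1024 | 1247/2048 39/64 5/8 3/4 1 } -> 2493/4096
v(BRBRRBBRBBBBRR) = { 0 1/2 9/16 19/32 77/128 155/256 311/512 623/1024 | 2493/4096 1247/2048 39/64 5/8 3/4 1 } -> 4985/8192

4985/8192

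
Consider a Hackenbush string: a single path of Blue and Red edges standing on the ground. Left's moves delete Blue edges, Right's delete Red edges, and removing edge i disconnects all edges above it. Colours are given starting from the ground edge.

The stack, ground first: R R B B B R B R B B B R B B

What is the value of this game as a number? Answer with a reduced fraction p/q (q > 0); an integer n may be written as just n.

Build v(s[:k]) for k = 1..14, string s = R R B B B R B R B B B R B B.
R: Left {  }, Right { 0 } → simplest -1
RR: Left {  }, Right { -1 0 } → simplest -2
RRB: Left { -2 }, Right { -1 0 } → simplest -3/2
RRBB: Left { -2 -3/2 }, Right { -1 0 } → simplest -5/4
RRBBB: Left { -2 -3/2 -5/4 }, Right { -1 0 } → simplest -9/8
RRBBBR: Left { -2 -3/2 -5/4 }, Right { -9/8 -1 0 } → simplest -19/16
RRBBBRB: Left { -2 -3/2 -5/4 -19/16 }, Right { -9/8 -1 0 } → simplest -37/32
RRBBBRBR: Left { -2 -3/2 -5/4 -19/16 }, Right { -37/32 -9/8 -1 0 } → simplest -75/64
RRBBBRBRB: Left { -2 -3/2 -5/4 -19/16 -75/64 }, Right { -37/32 -9/8 -1 0 } → simplest -149/128
RRBBBRBRBB: Left { -2 -3/2 -5/4 -19/16 -75/64 -149/128 }, Right { -37/32 -9/8 -1 0 } → simplest -297/256
RRBBBRBRBBB: Left { -2 -3/2 -5/4 -19/16 -75/64 -149/128 -297/256 }, Right { -37/32 -9/8 -1 0 } → simplest -593/512
RRBBBRBRBBBR: Left { -2 -3/2 -5/4 -19/16 -75/64 -149/128 -297/256 }, Right { -593/512 -37/32 -9/8 -1 0 } → simplest -1187/1024
RRBBBRBRBBBRB: Left { -2 -3/2 -5/4 -19/16 -75/64 -149/128 -297/256 -1187/1024 }, Right { -593/512 -37/32 -9/8 -1 0 } → simplest -2373/2048
RRBBBRBRBBBRBB: Left { -2 -3/2 -5/4 -19/16 -75/64 -149/128 -297/256 -1187/1024 -2373/2048 }, Right { -593/512 -37/32 -9/8 -1 0 } → simplest -4745/4096

-4745/4096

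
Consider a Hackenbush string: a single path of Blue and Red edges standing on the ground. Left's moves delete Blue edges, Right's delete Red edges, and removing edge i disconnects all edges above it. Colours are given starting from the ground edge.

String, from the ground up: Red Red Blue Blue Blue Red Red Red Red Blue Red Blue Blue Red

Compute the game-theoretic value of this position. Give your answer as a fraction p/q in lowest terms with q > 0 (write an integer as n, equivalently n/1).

-5075/4096

edge 1 of 14 (Red): {  | 0 } ⇒ -1
edge 2 of 14 (Red): {  | -1 0 } ⇒ -2
edge 3 of 14 (Blue): { -2 | -1 0 } ⇒ -3/2
edge 4 of 14 (Blue): { -2 -3/2 | -1 0 } ⇒ -5/4
edge 5 of 14 (Blue): { -2 -3/2 -5/4 | -1 0 } ⇒ -9/8
edge 6 of 14 (Red): { -2 -3/2 -5/4 | -9/8 -1 0 } ⇒ -19/16
edge 7 of 14 (Red): { -2 -3/2 -5/4 | -19/16 -9/8 -1 0 } ⇒ -39/32
edge 8 of 14 (Red): { -2 -3/2 -5/4 | -39/32 -19/16 -9/8 -1 0 } ⇒ -79/64
edge 9 of 14 (Red): { -2 -3/2 -5/4 | -79/64 -39/32 -19/16 -9/8 -1 0 } ⇒ -159/128
edge 10 of 14 (Blue): { -2 -3/2 -5/4 -159/128 | -79/64 -39/32 -19/16 -9/8 -1 0 } ⇒ -317/256
edge 11 of 14 (Red): { -2 -3/2 -5/4 -159/128 | -317/256 -79/64 -39/32 -19/16 -9/8 -1 0 } ⇒ -635/512
edge 12 of 14 (Blue): { -2 -3/2 -5/4 -159/128 -635/512 | -317/256 -79/64 -39/32 -19/16 -9/8 -1 0 } ⇒ -1269/1024
edge 13 of 14 (Blue): { -2 -3/2 -5/4 -159/128 -635/512 -1269/1024 | -317/256 -79/64 -39/32 -19/16 -9/8 -1 0 } ⇒ -2537/2048
edge 14 of 14 (Red): { -2 -3/2 -5/4 -159/128 -635/512 -1269/1024 | -2537/2048 -317/256 -79/64 -39/32 -19/16 -9/8 -1 0 } ⇒ -5075/4096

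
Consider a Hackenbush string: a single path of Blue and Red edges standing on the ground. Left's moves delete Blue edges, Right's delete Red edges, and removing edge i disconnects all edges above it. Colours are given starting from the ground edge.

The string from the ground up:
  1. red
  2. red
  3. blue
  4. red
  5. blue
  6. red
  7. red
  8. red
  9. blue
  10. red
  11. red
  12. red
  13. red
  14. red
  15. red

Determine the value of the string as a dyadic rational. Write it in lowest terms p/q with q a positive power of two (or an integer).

Prefix values for red red blue red blue red red red blue red red red red red red via {L|R} + simplicity:
1 of 15 · r · max L −∞ · min R 0 gives -1
2 of 15 · rr · max L −∞ · min R -1 gives -2
3 of 15 · rrb · max L -2 · min R -1 gives -3/2
4 of 15 · rrbr · max L -2 · min R -3/2 gives -7/4
5 of 15 · rrbrb · max L -7/4 · min R -3/2 gives -13/8
6 of 15 · rrbrbr · max L -7/4 · min R -13/8 gives -27/16
7 of 15 · rrbrbrr · max L -7/4 · min R -27/16 gives -55/32
8 of 15 · rrbrbrrr · max L -7/4 · min R -55/32 gives -111/64
9 of 15 · rrbrbrrrb · max L -111/64 · min R -55/32 gives -221/128
10 of 15 · rrbrbrrrbr · max L -111/64 · min R -221/128 gives -443/256
11 of 15 · rrbrbrrrbrr · max L -111/64 · min R -443/256 gives -887/512
12 of 15 · rrbrbrrrbrrr · max L -111/64 · min R -887/512 gives -1775/1024
13 of 15 · rrbrbrrrbrrrr · max L -111/64 · min R -1775/1024 gives -3551/2048
14 of 15 · rrbrbrrrbrrrrr · max L -111/64 · min R -3551/2048 gives -7103/4096
15 of 15 · rrbrbrrrbrrrrrr · max L -111/64 · min R -7103/4096 gives -14207/8192

-14207/8192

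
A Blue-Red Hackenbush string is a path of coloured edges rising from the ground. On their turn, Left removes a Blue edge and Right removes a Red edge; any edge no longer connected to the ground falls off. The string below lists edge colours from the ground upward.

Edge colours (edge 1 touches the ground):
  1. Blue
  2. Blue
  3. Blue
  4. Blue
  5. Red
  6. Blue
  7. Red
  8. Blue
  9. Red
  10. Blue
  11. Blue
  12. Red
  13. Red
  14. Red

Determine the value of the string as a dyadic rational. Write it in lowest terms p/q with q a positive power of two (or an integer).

3761/1024

Recurse on prefixes of the 14-edge string Blue Blue Blue Blue Red Blue Red Blue Red Blue Blue Red Red Red:
B: Left { 0 }, Right { · } so simplest 1
BB: Left { 0, 1 }, Right { · } so simplest 2
BBB: Left { 0, 1, 2 }, Right { · } so simplest 3
BBBB: Left { 0, 1, 2, 3 }, Right { · } so simplest 4
BBBBR: Left { 0, 1, 2, 3 }, Right { 4 } so simplest 7/2
BBBBRB: Left { 0, 1, 2, 3, 7/2 }, Right { 4 } so simplest 15/4
BBBBRBR: Left { 0, 1, 2, 3, 7/2 }, Right { 15/4, 4 } so simplest 29/8
BBBBRBRB: Left { 0, 1, 2, 3, 7/2, 29/8 }, Right { 15/4, 4 } so simplest 59/16
BBBBRBRBR: Left { 0, 1, 2, 3, 7/2, 29/8 }, Right { 59/16, 15/4, 4 } so simplest 117/32
BBBBRBRBRB: Left { 0, 1, 2, 3, 7/2, 29/8, 117/32 }, Right { 59/16, 15/4, 4 } so simplest 235/64
BBBBRBRBRBB: Left { 0, 1, 2, 3, 7/2, 29/8, 117/32, 235/64 }, Right { 59/16, 15/4, 4 } so simplest 471/128
BBBBRBRBRBBR: Left { 0, 1, 2, 3, 7/2, 29/8, 117/32, 235/64 }, Right { 471/128, 59/16, 15/4, 4 } so simplest 941/256
BBBBRBRBRBBRR: Left { 0, 1, 2, 3, 7/2, 29/8, 117/32, 235/64 }, Right { 941/256, 471/128, 59/16, 15/4, 4 } so simplest 1881/512
BBBBRBRBRBBRRR: Left { 0, 1, 2, 3, 7/2, 29/8, 117/32, 235/64 }, Right { 1881/512, 941/256, 471/128, 59/16, 15/4, 4 } so simplest 3761/1024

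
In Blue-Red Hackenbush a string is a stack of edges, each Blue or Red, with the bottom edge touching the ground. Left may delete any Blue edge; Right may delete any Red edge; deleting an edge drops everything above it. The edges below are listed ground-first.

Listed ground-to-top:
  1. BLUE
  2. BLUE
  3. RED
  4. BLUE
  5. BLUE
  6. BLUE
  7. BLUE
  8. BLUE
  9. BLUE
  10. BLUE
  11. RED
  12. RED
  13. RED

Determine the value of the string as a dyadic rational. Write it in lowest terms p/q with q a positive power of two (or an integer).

4081/2048

B: Left { 0 }, Right { · } => simplest 1
BB: Left { 0, 1 }, Right { · } => simplest 2
BBR: Left { 0, 1 }, Right { 2 } => simplest 3/2
BBRB: Left { 0, 1, 3/2 }, Right { 2 } => simplest 7/4
BBRBB: Left { 0, 1, 3/2, 7/4 }, Right { 2 } => simplest 15/8
BBRBBB: Left { 0, 1, 3/2, 7/4, 15/8 }, Right { 2 } => simplest 31/16
BBRBBBB: Left { 0, 1, 3/2, 7/4, 15/8, 31/16 }, Right { 2 } => simplest 63/32
BBRBBBBB: Left { 0, 1, 3/2, 7/4, 15/8, 31/16, 63/32 }, Right { 2 } => simplest 127/64
BBRBBBBBB: Left { 0, 1, 3/2, 7/4, 15/8, 31/16, 63/32, 127/64 }, Right { 2 } => simplest 255/128
BBRBBBBBBB: Left { 0, 1, 3/2, 7/4, 15/8, 31/16, 63/32, 127/64, 255/128 }, Right { 2 } => simplest 511/256
BBRBBBBBBBR: Left { 0, 1, 3/2, 7/4, 15/8, 31/16, 63/32, 127/64, 255/128 }, Right { 511/256, 2 } => simplest 1021/512
BBRBBBBBBBRR: Left { 0, 1, 3/2, 7/4, 15/8, 31/16, 63/32, 127/64, 255/128 }, Right { 1021/512, 511/256, 2 } => simplest 2041/1024
BBRBBBBBBBRRR: Left { 0, 1, 3/2, 7/4, 15/8, 31/16, 63/32, 127/64, 255/128 }, Right { 2041/1024, 1021/512, 511/256, 2 } => simplest 4081/2048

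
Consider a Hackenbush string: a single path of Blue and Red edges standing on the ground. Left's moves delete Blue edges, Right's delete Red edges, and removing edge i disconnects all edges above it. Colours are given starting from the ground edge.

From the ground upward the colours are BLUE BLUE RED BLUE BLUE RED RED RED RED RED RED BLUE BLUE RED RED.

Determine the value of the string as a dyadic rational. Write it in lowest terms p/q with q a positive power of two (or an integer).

Recurse on prefixes of the 15-edge string BLUE BLUE RED BLUE BLUE RED RED RED RED RED RED BLUE BLUE RED RED:
B: Left { 0 }, Right { (no moves) } so simplest 1
BB: Left { 0; 1 }, Right { (no moves) } so simplest 2
BBR: Left { 0; 1 }, Right { 2 } so simplest 3/2
BBRB: Left { 0; 1; 3/2 }, Right { 2 } so simplest 7/4
BBRBB: Left { 0; 1; 3/2; 7/4 }, Right { 2 } so simplest 15/8
BBRBBR: Left { 0; 1; 3/2; 7/4 }, Right { 15/8; 2 } so simplest 29/16
BBRBBRR: Left { 0; 1; 3/2; 7/4 }, Right { 29/16; 15/8; 2 } so simplest 57/32
BBRBBRRR: Left { 0; 1; 3/2; 7/4 }, Right { 57/32; 29/16; 15/8; 2 } so simplest 113/64
BBRBBRRRR: Left { 0; 1; 3/2; 7/4 }, Right { 113/64; 57/32; 29/16; 15/8; 2 } so simplest 225/128
BBRBBRRRRR: Left { 0; 1; 3/2; 7/4 }, Right { 225/128; 113/64; 57/32; 29/16; 15/8; 2 } so simplest 449/256
BBRBBRRRRRR: Left { 0; 1; 3/2; 7/4 }, Right { 449/256; 225/128; 113/64; 57/32; 29/16; 15/8; 2 } so simplest 897/512
BBRBBRRRRRRB: Left { 0; 1; 3/2; 7/4; 897/512 }, Right { 449/256; 225/128; 113/64; 57/32; 29/16; 15/8; 2 } so simplest 1795/1024
BBRBBRRRRRRBB: Left { 0; 1; 3/2; 7/4; 897/512; 1795/1024 }, Right { 449/256; 225/128; 113/64; 57/32; 29/16; 15/8; 2 } so simplest 3591/2048
BBRBBRRRRRRBBR: Left { 0; 1; 3/2; 7/4; 897/512; 1795/1024 }, Right { 3591/2048; 449/256; 225/128; 113/64; 57/32; 29/16; 15/8; 2 } so simplest 7181/4096
BBRBBRRRRRRBBRR: Left { 0; 1; 3/2; 7/4; 897/512; 1795/1024 }, Right { 7181/4096; 3591/2048; 449/256; 225/128; 113/64; 57/32; 29/16; 15/8; 2 } so simplest 14361/8192

14361/8192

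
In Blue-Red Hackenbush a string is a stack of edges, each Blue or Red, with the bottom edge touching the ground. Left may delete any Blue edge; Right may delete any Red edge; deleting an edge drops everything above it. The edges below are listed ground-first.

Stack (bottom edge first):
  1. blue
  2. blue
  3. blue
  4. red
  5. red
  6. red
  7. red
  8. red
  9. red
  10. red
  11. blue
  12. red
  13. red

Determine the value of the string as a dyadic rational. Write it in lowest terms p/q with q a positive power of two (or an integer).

2057/1024

Build val(s[:k]) for k = 1..13, string s = blue blue blue red red red red red red red blue red red.
b: Left { 0 }, Right { none } = simplest 1
bb: Left { 0; 1 }, Right { none } = simplest 2
bbb: Left { 0; 1; 2 }, Right { none } = simplest 3
bbbr: Left { 0; 1; 2 }, Right { 3 } = simplest 5/2
bbbrr: Left { 0; 1; 2 }, Right { 5/2; 3 } = simplest 9/4
bbbrrr: Left { 0; 1; 2 }, Right { 9/4; 5/2; 3 } = simplest 17/8
bbbrrrr: Left { 0; 1; 2 }, Right { 17/8; 9/4; 5/2; 3 } = simplest 33/16
bbbrrrrr: Left { 0; 1; 2 }, Right { 33/16; 17/8; 9/4; 5/2; 3 } = simplest 65/32
bbbrrrrrr: Left { 0; 1; 2 }, Right { 65/32; 33/16; 17/8; 9/4; 5/2; 3 } = simplest 129/64
bbbrrrrrrr: Left { 0; 1; 2 }, Right { 129/64; 65/32; 33/16; 17/8; 9/4; 5/2; 3 } = simplest 257/128
bbbrrrrrrrb: Left { 0; 1; 2; 257/128 }, Right { 129/64; 65/32; 33/16; 17/8; 9/4; 5/2; 3 } = simplest 515/256
bbbrrrrrrrbr: Left { 0; 1; 2; 257/128 }, Right { 515/256; 129/64; 65/32; 33/16; 17/8; 9/4; 5/2; 3 } = simplest 1029/512
bbbrrrrrrrbrr: Left { 0; 1; 2; 257/128 }, Right { 1029/512; 515/256; 129/64; 65/32; 33/16; 17/8; 9/4; 5/2; 3 } = simplest 2057/1024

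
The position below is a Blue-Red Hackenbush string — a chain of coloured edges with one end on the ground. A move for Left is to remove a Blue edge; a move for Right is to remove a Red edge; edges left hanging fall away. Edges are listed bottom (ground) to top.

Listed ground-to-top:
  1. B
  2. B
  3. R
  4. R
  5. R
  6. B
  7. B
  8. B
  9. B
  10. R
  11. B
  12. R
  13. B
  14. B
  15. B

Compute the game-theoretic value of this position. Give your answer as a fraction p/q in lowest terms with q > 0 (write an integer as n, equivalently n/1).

v_1 [B]  L=[0]  R=[∅]  ⇒ 1
v_2 [BB]  L=[0, 1]  R=[∅]  ⇒ 2
v_3 [BBR]  L=[0, 1]  R=[2]  ⇒ 3/2
v_4 [BBRR]  L=[0, 1]  R=[3/2, 2]  ⇒ 5/4
v_5 [BBRRR]  L=[0, 1]  R=[5/4, 3/2, 2]  ⇒ 9/8
v_6 [BBRRRB]  L=[0, 1, 9/8]  R=[5/4, 3/2, 2]  ⇒ 19/16
v_7 [BBRRRBB]  L=[0, 1, 9/8, 19/16]  R=[5/4, 3/2, 2]  ⇒ 39/32
v_8 [BBRRRBBB]  L=[0, 1, 9/8, 19/16, 39/32]  R=[5/4, 3/2, 2]  ⇒ 79/64
v_9 [BBRRRBBBB]  L=[0, 1, 9/8, 19/16, 39/32, 79/64]  R=[5/4, 3/2, 2]  ⇒ 159/128
v_10 [BBRRRBBBBR]  L=[0, 1, 9/8, 19/16, 39/32, 79/64]  R=[159/128, 5/4, 3/2, 2]  ⇒ 317/256
v_11 [BBRRRBBBBRB]  L=[0, 1, 9/8, 19/16, 39/32, 79/64, 317/256]  R=[159/128, 5/4, 3/2, 2]  ⇒ 635/512
v_12 [BBRRRBBBBRBR]  L=[0, 1, 9/8, 19/16, 39/32, 79/64, 317/256]  R=[635/512, 159/128, 5/4, 3/2, 2]  ⇒ 1269/1024
v_13 [BBRRRBBBBRBRB]  L=[0, 1, 9/8, 19/16, 39/32, 79/64, 317/256, 1269/1024]  R=[635/512, 159/128, 5/4, 3/2, 2]  ⇒ 2539/2048
v_14 [BBRRRBBBBRBRBB]  L=[0, 1, 9/8, 19/16, 39/32, 79/64, 317/256, 1269/1024, 2539/2048]  R=[635/512, 159/128, 5/4, 3/2, 2]  ⇒ 5079/4096
v_15 [BBRRRBBBBRBRBBB]  L=[0, 1, 9/8, 19/16, 39/32, 79/64, 317/256, 1269/1024, 2539/2048, 5079/4096]  R=[635/512, 159/128, 5/4, 3/2, 2]  ⇒ 10159/8192

10159/8192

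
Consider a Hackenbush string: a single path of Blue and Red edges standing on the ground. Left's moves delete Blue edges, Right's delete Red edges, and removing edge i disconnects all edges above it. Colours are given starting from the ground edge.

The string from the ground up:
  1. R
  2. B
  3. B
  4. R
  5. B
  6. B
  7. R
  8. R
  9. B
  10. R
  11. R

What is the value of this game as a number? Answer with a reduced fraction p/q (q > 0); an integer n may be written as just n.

-311/1024

Build g(s[:k]) for k = 1..11, string s = R B B R B B R R B R R.
step 1: add R to get R; options L={ (no moves) } R={ 0 } -> -1
step 2: add B to get RB; options L={ -1 } R={ 0 } -> -1/2
step 3: add B to get RBB; options L={ -1 -1/2 } R={ 0 } -> -1/4
step 4: add R to get RBBR; options L={ -1 -1/2 } R={ -1/4 0 } -> -3/8
step 5: add B to get RBBRB; options L={ -1 -1/2 -3/8 } R={ -1/4 0 } -> -5/16
step 6: add B to get RBBRBB; options L={ -1 -1/2 -3/8 -5/16 } R={ -1/4 0 } -> -9/32
step 7: add R to get RBBRBBR; options L={ -1 -1/2 -3/8 -5/16 } R={ -9/32 -1/4 0 } -> -19/64
step 8: add R to get RBBRBBRR; options L={ -1 -1/2 -3/8 -5/16 } R={ -19/64 -9/32 -1/4 0 } -> -39/128
step 9: add B to get RBBRBBRRB; options L={ -1 -1/2 -3/8 -5/16 -39/128 } R={ -19/64 -9/32 -1/4 0 } -> -77/256
step 10: add R to get RBBRBBRRBR; options L={ -1 -1/2 -3/8 -5/16 -39/128 } R={ -77/256 -19/64 -9/32 -1/4 0 } -> -155/512
step 11: add R to get RBBRBBRRBRR; options L={ -1 -1/2 -3/8 -5/16 -39/128 } R={ -155/512 -77/256 -19/64 -9/32 -1/4 0 } -> -311/1024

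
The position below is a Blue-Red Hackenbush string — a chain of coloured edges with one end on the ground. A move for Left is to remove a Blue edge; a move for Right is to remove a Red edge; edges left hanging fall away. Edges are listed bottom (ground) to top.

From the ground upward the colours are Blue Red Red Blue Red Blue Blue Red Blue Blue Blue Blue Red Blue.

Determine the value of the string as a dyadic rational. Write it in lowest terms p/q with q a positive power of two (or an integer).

2939/8192

Build v(s[:k]) for k = 1..14, string s = Blue Red Red Blue Red Blue Blue Red Blue Blue Blue Blue Red Blue.
v(B) = { 0 | · } ⇒ 1
v(BR) = { 0 | 1 } ⇒ 1/2
v(BRR) = { 0 | 1/2; 1 } ⇒ 1/4
v(BRRB) = { 0; 1/4 | 1/2; 1 } ⇒ 3/8
v(BRRBR) = { 0; 1/4 | 3/8; 1/2; 1 } ⇒ 5/16
v(BRRBRB) = { 0; 1/4; 5/16 | 3/8; 1/2; 1 } ⇒ 11/32
v(BRRBRBB) = { 0; 1/4; 5/16; 11/32 | 3/8; 1/2; 1 } ⇒ 23/64
v(BRRBRBBR) = { 0; 1/4; 5/16; 11/32 | 23/64; 3/8; 1/2; 1 } ⇒ 45/128
v(BRRBRBBRB) = { 0; 1/4; 5/16; 11/32; 45/128 | 23/64; 3/8; 1/2; 1 } ⇒ 91/256
v(BRRBRBBRBB) = { 0; 1/4; 5/16; 11/32; 45/128; 91/256 | 23/64; 3/8; 1/2; 1 } ⇒ 183/512
v(BRRBRBBRBBB) = { 0; 1/4; 5/16; 11/32; 45/128; 91/256; 183/512 | 23/64; 3/8; 1/2; 1 } ⇒ 367/1024
v(BRRBRBBRBBBB) = { 0; 1/4; 5/16; 11/32; 45/128; 91/256; 183/512; 367/1024 | 23/64; 3/8; 1/2; 1 } ⇒ 735/2048
v(BRRBRBBRBBBBR) = { 0; 1/4; 5/16; 11/32; 45/128; 91/256; 183/512; 367/1024 | 735/2048; 23/64; 3/8; 1/2; 1 } ⇒ 1469/4096
v(BRRBRBBRBBBBRB) = { 0; 1/4; 5/16; 11/32; 45/128; 91/256; 183/512; 367/1024; 1469/4096 | 735/2048; 23/64; 3/8; 1/2; 1 } ⇒ 2939/8192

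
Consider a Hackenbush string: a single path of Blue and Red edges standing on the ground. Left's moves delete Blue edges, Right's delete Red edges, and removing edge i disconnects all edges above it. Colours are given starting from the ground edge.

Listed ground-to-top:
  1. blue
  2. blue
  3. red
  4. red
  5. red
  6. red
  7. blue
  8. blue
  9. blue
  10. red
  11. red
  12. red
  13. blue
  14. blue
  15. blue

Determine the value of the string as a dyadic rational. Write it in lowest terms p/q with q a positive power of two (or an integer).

b: Left { 0 }, Right { none } gives simplest 1
bb: Left { 0; 1 }, Right { none } gives simplest 2
bbr: Left { 0; 1 }, Right { 2 } gives simplest 3/2
bbrr: Left { 0; 1 }, Right { 3/2; 2 } gives simplest 5/4
bbrrr: Left { 0; 1 }, Right { 5/4; 3/2; 2 } gives simplest 9/8
bbrrrr: Left { 0; 1 }, Right { 9/8; 5/4; 3/2; 2 } gives simplest 17/16
bbrrrrb: Left { 0; 1; 17/16 }, Right { 9/8; 5/4; 3/2; 2 } gives simplest 35/32
bbrrrrbb: Left { 0; 1; 17/16; 35/32 }, Right { 9/8; 5/4; 3/2; 2 } gives simplest 71/64
bbrrrrbbb: Left { 0; 1; 17/16; 35/32; 71/64 }, Right { 9/8; 5/4; 3/2; 2 } gives simplest 143/128
bbrrrrbbbr: Left { 0; 1; 17/16; 35/32; 71/64 }, Right { 143/128; 9/8; 5/4; 3/2; 2 } gives simplest 285/256
bbrrrrbbbrr: Left { 0; 1; 17/16; 35/32; 71/64 }, Right { 285/256; 143/128; 9/8; 5/4; 3/2; 2 } gives simplest 569/512
bbrrrrbbbrrr: Left { 0; 1; 17/16; 35/32; 71/64 }, Right { 569/512; 285/256; 143/128; 9/8; 5/4; 3/2; 2 } gives simplest 1137/1024
bbrrrrbbbrrrb: Left { 0; 1; 17/16; 35/32; 71/64; 1137/1024 }, Right { 569/512; 285/256; 143/128; 9/8; 5/4; 3/2; 2 } gives simplest 2275/2048
bbrrrrbbbrrrbb: Left { 0; 1; 17/16; 35/32; 71/64; 1137/1024; 2275/2048 }, Right { 569/512; 285/256; 143/128; 9/8; 5/4; 3/2; 2 } gives simplest 4551/4096
bbrrrrbbbrrrbbb: Left { 0; 1; 17/16; 35/32; 71/64; 1137/1024; 2275/2048; 4551/4096 }, Right { 569/512; 285/256; 143/128; 9/8; 5/4; 3/2; 2 } gives simplest 9103/8192

9103/8192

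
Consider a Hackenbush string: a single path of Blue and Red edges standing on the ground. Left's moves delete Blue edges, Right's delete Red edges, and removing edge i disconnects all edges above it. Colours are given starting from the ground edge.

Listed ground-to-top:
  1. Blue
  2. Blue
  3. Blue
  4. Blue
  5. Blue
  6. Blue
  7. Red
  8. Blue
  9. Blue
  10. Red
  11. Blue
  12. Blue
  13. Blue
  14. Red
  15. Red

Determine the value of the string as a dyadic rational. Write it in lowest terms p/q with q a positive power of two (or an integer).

3001/512

Prefix values for Blue Blue Blue Blue Blue Blue Red Blue Blue Red Blue Blue Blue Red Red via {L|R} + simplicity:
step 1: add Blue to get B; options L={ 0 } R={ — } => 1
step 2: add Blue to get BB; options L={ 0, 1 } R={ — } => 2
step 3: add Blue to get BBB; options L={ 0, 1, 2 } R={ — } => 3
step 4: add Blue to get BBBB; options L={ 0, 1, 2, 3 } R={ — } => 4
step 5: add Blue to get BBBBB; options L={ 0, 1, 2, 3, 4 } R={ — } => 5
step 6: add Blue to get BBBBBB; options L={ 0, 1, 2, 3, 4, 5 } R={ — } => 6
step 7: add Red to get BBBBBBR; options L={ 0, 1, 2, 3, 4, 5 } R={ 6 } => 11/2
step 8: add Blue to get BBBBBBRB; options L={ 0, 1, 2, 3, 4, 5, 11/2 } R={ 6 } => 23/4
step 9: add Blue to get BBBBBBRBB; options L={ 0, 1, 2, 3, 4, 5, 11/2, 23/4 } R={ 6 } => 47/8
step 10: add Red to get BBBBBBRBBR; options L={ 0, 1, 2, 3, 4, 5, 11/2, 23/4 } R={ 47/8, 6 } => 93/16
step 11: add Blue to get BBBBBBRBBRB; options L={ 0, 1, 2, 3, 4, 5, 11/2, 23/4, 93/16 } R={ 47/8, 6 } => 187/32
step 12: add Blue to get BBBBBBRBBRBB; options L={ 0, 1, 2, 3, 4, 5, 11/2, 23/4, 93/16, 187/32 } R={ 47/8, 6 } => 375/64
step 13: add Blue to get BBBBBBRBBRBBB; options L={ 0, 1, 2, 3, 4, 5, 11/2, 23/4, 93/16, 187/32, 375/64 } R={ 47/8, 6 } => 751/128
step 14: add Red to get BBBBBBRBBRBBBR; options L={ 0, 1, 2, 3, 4, 5, 11/2, 23/4, 93/16, 187/32, 375/64 } R={ 751/128, 47/8, 6 } => 1501/256
step 15: add Red to get BBBBBBRBBRBBBRR; options L={ 0, 1, 2, 3, 4, 5, 11/2, 23/4, 93/16, 187/32, 375/64 } R={ 1501/256, 751/128, 47/8, 6 } => 3001/512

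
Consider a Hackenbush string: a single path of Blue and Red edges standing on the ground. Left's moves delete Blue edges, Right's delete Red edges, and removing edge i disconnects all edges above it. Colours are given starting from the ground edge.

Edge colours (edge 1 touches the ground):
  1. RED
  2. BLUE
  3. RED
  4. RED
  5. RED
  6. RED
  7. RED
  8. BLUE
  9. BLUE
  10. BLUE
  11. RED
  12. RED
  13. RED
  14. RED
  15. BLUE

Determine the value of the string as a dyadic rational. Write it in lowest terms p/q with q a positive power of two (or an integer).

-15933/16384

Build value(s[:k]) for k = 1..15, string s = RED BLUE RED RED RED RED RED BLUE BLUE BLUE RED RED RED RED BLUE.
1 of 15 · R · max L −∞ · min R 0 so -1
2 of 15 · RB · max L -1 · min R 0 so -1/2
3 of 15 · RBR · max L -1 · min R -1/2 so -3/4
4 of 15 · RBRR · max L -1 · min R -3/4 so -7/8
5 of 15 · RBRRR · max L -1 · min R -7/8 so -15/16
6 of 15 · RBRRRR · max L -1 · min R -15/16 so -31/32
7 of 15 · RBRRRRR · max L -1 · min R -31/32 so -63/64
8 of 15 · RBRRRRRB · max L -63/64 · min R -31/32 so -125/128
9 of 15 · RBRRRRRBB · max L -125/128 · min R -31/32 so -249/256
10 of 15 · RBRRRRRBBB · max L -249/256 · min R -31/32 so -497/512
11 of 15 · RBRRRRRBBBR · max L -249/256 · min R -497/512 so -995/1024
12 of 15 · RBRRRRRBBBRR · max L -249/256 · min R -995/1024 so -1991/2048
13 of 15 · RBRRRRRBBBRRR · max L -249/256 · min R -1991/2048 so -3983/4096
14 of 15 · RBRRRRRBBBRRRR · max L -249/256 · min R -3983/4096 so -7967/8192
15 of 15 · RBRRRRRBBBRRRRB · max L -7967/8192 · min R -3983/4096 so -15933/16384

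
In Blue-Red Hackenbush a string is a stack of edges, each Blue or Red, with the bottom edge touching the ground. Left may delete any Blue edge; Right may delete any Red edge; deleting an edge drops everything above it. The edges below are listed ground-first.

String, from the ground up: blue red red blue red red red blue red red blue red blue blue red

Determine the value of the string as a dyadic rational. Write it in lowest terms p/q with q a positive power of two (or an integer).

Prefix values for blue red red blue red red red blue red red blue red blue blue red via {L|R} + simplicity:
b: Left { 0 }, Right { ∅ } — simplest 1
br: Left { 0 }, Right { 1 } — simplest 1/2
brr: Left { 0 }, Right { 1/2, 1 } — simplest 1/4
brrb: Left { 0, 1/4 }, Right { 1/2, 1 } — simplest 3/8
brrbr: Left { 0, 1/4 }, Right { 3/8, 1/2, 1 } — simplest 5/16
brrbrr: Left { 0, 1/4 }, Right { 5/16, 3/8, 1/2, 1 } — simplest 9/32
brrbrrr: Left { 0, 1/4 }, Right { 9/32, 5/16, 3/8, 1/2, 1 } — simplest 17/64
brrbrrrb: Left { 0, 1/4, 17/64 }, Right { 9/32, 5/16, 3/8, 1/2, 1 } — simplest 35/128
brrbrrrbr: Left { 0, 1/4, 17/64 }, Right { 35/128, 9/32, 5/16, 3/8, 1/2, 1 } — simplest 69/256
brrbrrrbrr: Left { 0, 1/4, 17/64 }, Right { 69/256, 35/128, 9/32, 5/16, 3/8, 1/2, 1 } — simplest 137/512
brrbrrrbrrb: Left { 0, 1/4, 17/64, 137/512 }, Right { 69/256, 35/128, 9/32, 5/16, 3/8, 1/2, 1 } — simplest 275/1024
brrbrrrbrrbr: Left { 0, 1/4, 17/64, 137/512 }, Right { 275/1024, 69/256, 35/128, 9/32, 5/16, 3/8, 1/2, 1 } — simplest 549/2048
brrbrrrbrrbrb: Left { 0, 1/4, 17/64, 137/512, 549/2048 }, Right { 275/1024, 69/256, 35/128, 9/32, 5/16, 3/8, 1/2, 1 } — simplest 1099/4096
brrbrrrbrrbrbb: Left { 0, 1/4, 17/64, 137/512, 549/2048, 1099/4096 }, Right { 275/1024, 69/256, 35/128, 9/32, 5/16, 3/8, 1/2, 1 } — simplest 2199/8192
brrbrrrbrrbrbbr: Left { 0, 1/4, 17/64, 137/512, 549/2048, 1099/4096 }, Right { 2199/8192, 275/1024, 69/256, 35/128, 9/32, 5/16, 3/8, 1/2, 1 } — simplest 4397/16384

4397/16384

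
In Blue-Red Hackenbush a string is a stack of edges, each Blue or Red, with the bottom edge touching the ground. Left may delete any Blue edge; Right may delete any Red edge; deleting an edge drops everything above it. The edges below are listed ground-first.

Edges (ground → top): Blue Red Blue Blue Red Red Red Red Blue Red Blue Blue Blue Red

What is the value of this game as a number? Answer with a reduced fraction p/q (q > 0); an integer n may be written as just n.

6237/8192

Build v(s[:k]) for k = 1..14, string s = Blue Red Blue Blue Red Red Red Red Blue Red Blue Blue Blue Red.
1 of 14 · B · max L 0 · min R +∞ — 1
2 of 14 · BR · max L 0 · min R 1 — 1/2
3 of 14 · BRB · max L 1/2 · min R 1 — 3/4
4 of 14 · BRBB · max L 3/4 · min R 1 — 7/8
5 of 14 · BRBBR · max L 3/4 · min R 7/8 — 13/16
6 of 14 · BRBBRR · max L 3/4 · min R 13/16 — 25/32
7 of 14 · BRBBRRR · max L 3/4 · min R 25/32 — 49/64
8 of 14 · BRBBRRRR · max L 3/4 · min R 49/64 — 97/128
9 of 14 · BRBBRRRRB · max L 97/128 · min R 49/64 — 195/256
10 of 14 · BRBBRRRRBR · max L 97/128 · min R 195/256 — 389/512
11 of 14 · BRBBRRRRBRB · max L 389/512 · min R 195/256 — 779/1024
12 of 14 · BRBBRRRRBRBB · max L 779/1024 · min R 195/256 — 1559/2048
13 of 14 · BRBBRRRRBRBBB · max L 1559/2048 · min R 195/256 — 3119/4096
14 of 14 · BRBBRRRRBRBBBR · max L 1559/2048 · min R 3119/4096 — 6237/8192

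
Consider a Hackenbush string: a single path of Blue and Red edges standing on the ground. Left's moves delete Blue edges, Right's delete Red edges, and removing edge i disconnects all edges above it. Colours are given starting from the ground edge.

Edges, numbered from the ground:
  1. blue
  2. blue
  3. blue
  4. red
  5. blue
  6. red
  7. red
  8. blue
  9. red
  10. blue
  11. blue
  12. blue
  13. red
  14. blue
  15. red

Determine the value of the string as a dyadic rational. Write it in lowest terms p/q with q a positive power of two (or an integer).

1 of 15 · b · max L 0 · min R +∞ -> 1
2 of 15 · bb · max L 1 · min R +∞ -> 2
3 of 15 · bbb · max L 2 · min R +∞ -> 3
4 of 15 · bbbr · max L 2 · min R 3 -> 5/2
5 of 15 · bbbrb · max L 5/2 · min R 3 -> 11/4
6 of 15 · bbbrbr · max L 5/2 · min R 11/4 -> 21/8
7 of 15 · bbbrbrr · max L 5/2 · min R 21/8 -> 41/16
8 of 15 · bbbrbrrb · max L 41/16 · min R 21/8 -> 83/32
9 of 15 · bbbrbrrbr · max L 41/16 · min R 83/32 -> 165/64
10 of 15 · bbbrbrrbrb · max L 165/64 · min R 83/32 -> 331/128
11 of 15 · bbbrbrrbrbb · max L 331/128 · min R 83/32 -> 663/256
12 of 15 · bbbrbrrbrbbb · max L 663/256 · min R 83/32 -> 1327/512
13 of 15 · bbbrbrrbrbbbr · max L 663/256 · min R 1327/512 -> 2653/1024
14 of 15 · bbbrbrrbrbbbrb · max L 2653/1024 · min R 1327/512 -> 5307/2048
15 of 15 · bbbrbrrbrbbbrbr · max L 2653/1024 · min R 5307/2048 -> 10613/4096

10613/4096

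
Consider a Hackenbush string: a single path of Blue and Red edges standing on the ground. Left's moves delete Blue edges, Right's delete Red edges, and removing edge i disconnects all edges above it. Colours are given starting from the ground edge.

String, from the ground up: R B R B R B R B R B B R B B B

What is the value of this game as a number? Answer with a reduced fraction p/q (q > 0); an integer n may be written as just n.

-10897/16384

Prefix values for R B R B R B R B R B B R B B B via {L|R} + simplicity:
step 1: add R to get R; options L={ · } R={ 0 } → -1
step 2: add B to get RB; options L={ -1 } R={ 0 } → -1/2
step 3: add R to get RBR; options L={ -1 } R={ -1/2 0 } → -3/4
step 4: add B to get RBRB; options L={ -1 -3/4 } R={ -1/2 0 } → -5/8
step 5: add R to get RBRBR; options L={ -1 -3/4 } R={ -5/8 -1/2 0 } → -11/16
step 6: add B to get RBRBRB; options L={ -1 -3/4 -11/16 } R={ -5/8 -1/2 0 } → -21/32
step 7: add R to get RBRBRBR; options L={ -1 -3/4 -11/16 } R={ -21/32 -5/8 -1/2 0 } → -43/64
step 8: add B to get RBRBRBRB; options L={ -1 -3/4 -11/16 -43/64 } R={ -21/32 -5/8 -1/2 0 } → -85/128
step 9: add R to get RBRBRBRBR; options L={ -1 -3/4 -11/16 -43/64 } R={ -85/128 -21/32 -5/8 -1/2 0 } → -171/256
step 10: add B to get RBRBRBRBRB; options L={ -1 -3/4 -11/16 -43/64 -171/256 } R={ -85/128 -21/32 -5/8 -1/2 0 } → -341/512
step 11: add B to get RBRBRBRBRBB; options L={ -1 -3/4 -11/16 -43/64 -171/256 -341/512 } R={ -85/128 -21/32 -5/8 -1/2 0 } → -681/1024
step 12: add R to get RBRBRBRBRBBR; options L={ -1 -3/4 -11/16 -43/64 -171/256 -341/512 } R={ -681/1024 -85/128 -21/32 -5/8 -1/2 0 } → -1363/2048
step 13: add B to get RBRBRBRBRBBRB; options L={ -1 -3/4 -11/16 -43/64 -171/256 -341/512 -1363/2048 } R={ -681/1024 -85/128 -21/32 -5/8 -1/2 0 } → -2725/4096
step 14: add B to get RBRBRBRBRBBRBB; options L={ -1 -3/4 -11/16 -43/64 -171/256 -341/512 -1363/2048 -2725/4096 } R={ -681/1024 -85/128 -21/32 -5/8 -1/2 0 } → -5449/8192
step 15: add B to get RBRBRBRBRBBRBBB; options L={ -1 -3/4 -11/16 -43/64 -171/256 -341/512 -1363/2048 -2725/4096 -5449/8192 } R={ -681/1024 -85/128 -21/32 -5/8 -1/2 0 } → -10897/16384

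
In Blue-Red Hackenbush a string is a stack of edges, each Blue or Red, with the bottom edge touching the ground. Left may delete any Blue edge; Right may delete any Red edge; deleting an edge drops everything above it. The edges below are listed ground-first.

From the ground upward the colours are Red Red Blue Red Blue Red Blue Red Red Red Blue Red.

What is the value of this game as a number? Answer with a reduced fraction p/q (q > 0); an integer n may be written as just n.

-1723/1024

Prefix values for Red Red Blue Red Blue Red Blue Red Red Red Blue Red via {L|R} + simplicity:
g_1 [R]  L=[·]  R=[0]  ⇒ -1
g_2 [RR]  L=[·]  R=[-1; 0]  ⇒ -2
g_3 [RRB]  L=[-2]  R=[-1; 0]  ⇒ -3/2
g_4 [RRBR]  L=[-2]  R=[-3/2; -1; 0]  ⇒ -7/4
g_5 [RRBRB]  L=[-2; -7/4]  R=[-3/2; -1; 0]  ⇒ -13/8
g_6 [RRBRBR]  L=[-2; -7/4]  R=[-13/8; -3/2; -1; 0]  ⇒ -27/16
g_7 [RRBRBRB]  L=[-2; -7/4; -27/16]  R=[-13/8; -3/2; -1; 0]  ⇒ -53/32
g_8 [RRBRBRBR]  L=[-2; -7/4; -27/16]  R=[-53/32; -13/8; -3/2; -1; 0]  ⇒ -107/64
g_9 [RRBRBRBRR]  L=[-2; -7/4; -27/16]  R=[-107/64; -53/32; -13/8; -3/2; -1; 0]  ⇒ -215/128
g_10 [RRBRBRBRRR]  L=[-2; -7/4; -27/16]  R=[-215/128; -107/64; -53/32; -13/8; -3/2; -1; 0]  ⇒ -431/256
g_11 [RRBRBRBRRRB]  L=[-2; -7/4; -27/16; -431/256]  R=[-215/128; -107/64; -53/32; -13/8; -3/2; -1; 0]  ⇒ -861/512
g_12 [RRBRBRBRRRBR]  L=[-2; -7/4; -27/16; -431/256]  R=[-861/512; -215/128; -107/64; -53/32; -13/8; -3/2; -1; 0]  ⇒ -1723/1024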